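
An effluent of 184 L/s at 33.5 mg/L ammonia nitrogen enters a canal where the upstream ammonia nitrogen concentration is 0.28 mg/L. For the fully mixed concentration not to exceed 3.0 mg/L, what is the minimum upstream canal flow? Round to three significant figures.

Set C_mix = 3.0: (Q·0.2800 + 184.0·33.50) / (Q + 184.0) = 3.0
→ Q = 184.0·(33.50 − 3.0)/(3.0 − 0.2800) = 2063 L/s.

2060 L/s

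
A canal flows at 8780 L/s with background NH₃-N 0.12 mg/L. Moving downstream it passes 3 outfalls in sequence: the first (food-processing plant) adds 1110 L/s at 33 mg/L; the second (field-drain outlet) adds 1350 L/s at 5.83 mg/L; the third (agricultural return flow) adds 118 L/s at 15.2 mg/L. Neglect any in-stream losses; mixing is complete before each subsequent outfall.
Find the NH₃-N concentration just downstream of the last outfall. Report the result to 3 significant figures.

4.17 mg/L

Below outfall 1: Q → 9890 L/s, C = (8780·0.1200 + 1110·33.00)/9890 = 3.810 mg/L.
Below outfall 2: Q → 11240 L/s, C = (9890·3.810 + 1350·5.830)/11240 = 4.053 mg/L.
Below outfall 3: Q → 11360 L/s, C = (11240·4.053 + 118.0·15.20)/11360 = 4.169 mg/L.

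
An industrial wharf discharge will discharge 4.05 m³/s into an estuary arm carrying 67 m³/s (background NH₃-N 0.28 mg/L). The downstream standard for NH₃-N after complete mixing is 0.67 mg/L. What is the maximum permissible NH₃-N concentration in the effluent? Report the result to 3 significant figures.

7.12 mg/L

At the limit, (Qr·Cr + Qe·Cₑ)/(Qr + Qe) = 0.67:
Cₑ = (71.05·0.67 − 67.00·0.2800) / 4.050 = 7.122 mg/L.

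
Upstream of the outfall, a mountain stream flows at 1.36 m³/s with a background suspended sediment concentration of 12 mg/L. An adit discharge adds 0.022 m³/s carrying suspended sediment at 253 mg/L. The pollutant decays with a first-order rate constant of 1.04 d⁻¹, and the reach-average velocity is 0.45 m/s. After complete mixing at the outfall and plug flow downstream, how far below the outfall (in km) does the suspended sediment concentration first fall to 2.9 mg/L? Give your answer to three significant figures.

63.5 km

Mixed concentration C = ΣQC/ΣQ = (1.360·12.00 + 0.02200·253.0) / 1.382 = 21.89/1.382 = 15.84 mg/L.
Set 15.84·exp(−k·t) = 2.9 → t = ln(15.84/2.9)/k = 141000 s = 39.18 h.
Distance = v·t = 0.45·141000 = 63460 m = 63.46 km.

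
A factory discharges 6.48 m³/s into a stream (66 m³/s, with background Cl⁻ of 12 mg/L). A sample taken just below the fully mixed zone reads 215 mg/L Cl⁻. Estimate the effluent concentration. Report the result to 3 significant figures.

Mass balance: 66.00·12.00 + 6.480·Cₑ = 72.48·215.0
→ Cₑ = (72.48·215.0 − 66.00·12.00) / 6.480 = 2283 mg/L.

2280 mg/L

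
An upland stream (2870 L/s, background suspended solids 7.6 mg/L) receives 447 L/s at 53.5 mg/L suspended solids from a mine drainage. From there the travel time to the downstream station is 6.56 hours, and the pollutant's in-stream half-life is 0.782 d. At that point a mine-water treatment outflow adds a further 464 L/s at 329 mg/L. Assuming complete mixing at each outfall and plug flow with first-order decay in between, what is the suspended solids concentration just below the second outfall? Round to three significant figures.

49.9 mg/L

After mixing, C = (2870·7.600 + 447.0·53.50) / 3317 = 45730/3317 = 13.79 mg/L; combined flow 3317 L/s.
Half-life 0.782 d → k = ln 2 / 0.782 = 0.8864 d⁻¹.
First-order decay: C = 13.79·exp(−k·t) = 13.79·0.7848 = 10.82 mg/L.
At the second outfall, C = (3317·10.82 + 464.0·329.0) / (3317 + 464.0) = 49.87 mg/L.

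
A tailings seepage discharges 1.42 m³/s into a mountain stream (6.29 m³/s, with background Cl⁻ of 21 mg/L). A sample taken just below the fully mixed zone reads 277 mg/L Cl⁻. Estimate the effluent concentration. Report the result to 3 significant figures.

Mass balance: 6.290·21.00 + 1.420·Cₑ = 7.710·277.0
→ Cₑ = (7.710·277.0 − 6.290·21.00) / 1.420 = 1411 mg/L.

1410 mg/L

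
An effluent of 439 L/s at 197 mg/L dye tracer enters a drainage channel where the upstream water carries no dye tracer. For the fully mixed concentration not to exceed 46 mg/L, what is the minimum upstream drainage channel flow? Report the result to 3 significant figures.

Set C_mix = 46: (Q·0 + 439.0·197.0) / (Q + 439.0) = 46
→ Q = 439.0·(197.0 − 46)/(46 − 0) = 1441 L/s.

1440 L/s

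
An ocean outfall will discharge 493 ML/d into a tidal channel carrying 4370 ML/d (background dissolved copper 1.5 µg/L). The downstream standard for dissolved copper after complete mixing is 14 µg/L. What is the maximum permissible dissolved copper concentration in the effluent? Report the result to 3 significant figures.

At the limit, (Qr·Cr + Qe·Cₑ)/(Qr + Qe) = 14:
Cₑ = (4863·14 − 4370·1.500) / 493.0 = 124.8 µg/L.

125 µg/L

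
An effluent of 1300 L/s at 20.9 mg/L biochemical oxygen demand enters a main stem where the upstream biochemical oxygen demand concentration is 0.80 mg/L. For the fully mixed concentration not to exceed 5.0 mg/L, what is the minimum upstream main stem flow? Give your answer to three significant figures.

4920 L/s

Set C_mix = 5.0: (Q·0.8000 + 1300·20.90) / (Q + 1300) = 5.0
→ Q = 1300·(20.90 − 5.0)/(5.0 − 0.8000) = 4921 L/s.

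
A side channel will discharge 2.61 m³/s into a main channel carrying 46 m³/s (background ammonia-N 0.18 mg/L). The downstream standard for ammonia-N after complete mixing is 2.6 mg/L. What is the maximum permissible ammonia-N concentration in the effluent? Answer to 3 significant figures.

45.3 mg/L

At the limit, (Qr·Cr + Qe·Cₑ)/(Qr + Qe) = 2.6:
Cₑ = (48.61·2.6 − 46.00·0.1800) / 2.610 = 45.25 mg/L.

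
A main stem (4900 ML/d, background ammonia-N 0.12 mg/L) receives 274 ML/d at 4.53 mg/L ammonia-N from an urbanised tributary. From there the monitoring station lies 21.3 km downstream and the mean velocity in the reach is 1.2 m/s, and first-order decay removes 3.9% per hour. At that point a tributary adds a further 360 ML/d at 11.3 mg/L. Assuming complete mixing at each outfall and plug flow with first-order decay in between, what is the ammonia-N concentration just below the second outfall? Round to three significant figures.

1.01 mg/L

Mass balance: C = (4900·0.1200 + 274.0·4.530) / 5174 = 1829/5174 = 0.3535 mg/L; combined flow 5174 ML/d.
Travel time t = 21.3·1000 / 1.2 = 17750 s = 4.931 h.
3.9%/h lost → k = −ln(1 − 0.039) = 0.03978 h⁻¹.
First-order decay: C = 0.3535·exp(−k·t) = 0.3535·0.8219 = 0.2906 mg/L.
At the second outfall, C = (5174·0.2906 + 360.0·11.30) / (5174 + 360.0) = 1.007 mg/L.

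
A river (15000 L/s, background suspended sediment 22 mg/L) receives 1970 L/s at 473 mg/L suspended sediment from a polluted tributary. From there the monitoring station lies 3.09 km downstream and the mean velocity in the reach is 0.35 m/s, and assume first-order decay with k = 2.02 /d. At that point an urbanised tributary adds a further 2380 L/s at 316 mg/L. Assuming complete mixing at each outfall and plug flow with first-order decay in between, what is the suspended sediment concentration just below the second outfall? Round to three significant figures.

Mixed concentration C = ΣQC/ΣQ = (15000·22.00 + 1970·473.0) / 16970 = 1262000/16970 = 74.36 mg/L; combined flow 16970 L/s.
Travel time t = 3.09·1000 / 0.35 = 8829 s = 2.452 h.
First-order decay: C = 74.36·exp(−k·t) = 74.36·0.8135 = 60.49 mg/L.
Second outfall: C = (16970·60.49 + 2380·316.0)/19350 = 91.92 mg/L.

91.9 mg/L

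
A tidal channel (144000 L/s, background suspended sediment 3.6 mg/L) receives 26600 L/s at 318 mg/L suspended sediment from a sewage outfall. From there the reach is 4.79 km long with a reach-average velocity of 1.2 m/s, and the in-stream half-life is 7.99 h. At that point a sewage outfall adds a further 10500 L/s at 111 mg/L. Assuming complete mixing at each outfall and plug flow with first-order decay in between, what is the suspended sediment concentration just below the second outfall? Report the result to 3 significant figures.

Mixed concentration C = ΣQC/ΣQ = (144000·3.600 + 26600·318.0) / 170600 = 8977000/170600 = 52.62 mg/L; combined flow 170600 L/s.
Travel time t = 4.79·1000 / 1.2 = 3992 s = 1.109 h.
Half-life 7.99 h → k = ln 2 / 7.99 = 0.08675 h⁻¹ = 2.082 d⁻¹.
After decay, C = 52.62 × e^(−kt) = 52.62 × 0.9083 = 47.80 mg/L.
Second outfall: C = (170600·47.80 + 10500·111.0)/181100 = 51.46 mg/L.

51.5 mg/L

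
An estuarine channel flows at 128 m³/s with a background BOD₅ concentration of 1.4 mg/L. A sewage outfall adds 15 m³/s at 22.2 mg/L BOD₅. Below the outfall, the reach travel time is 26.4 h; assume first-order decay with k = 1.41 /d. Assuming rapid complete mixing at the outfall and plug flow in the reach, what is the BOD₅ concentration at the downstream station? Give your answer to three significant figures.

Mixed concentration C = ΣQC/ΣQ = (128.0·1.400 + 15.00·22.20) / 143.0 = 512.2/143.0 = 3.582 mg/L.
Decay over the reach: 3.582·exp(−kt) = 3.582·0.2120 = 0.7595 mg/L.

0.759 mg/L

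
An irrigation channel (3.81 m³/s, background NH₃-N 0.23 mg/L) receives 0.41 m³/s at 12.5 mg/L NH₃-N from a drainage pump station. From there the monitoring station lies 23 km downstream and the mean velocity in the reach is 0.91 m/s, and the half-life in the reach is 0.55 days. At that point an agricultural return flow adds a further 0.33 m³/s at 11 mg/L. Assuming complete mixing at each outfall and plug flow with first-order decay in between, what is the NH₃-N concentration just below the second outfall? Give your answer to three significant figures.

1.71 mg/L

Mixed concentration C = ΣQC/ΣQ = (3.810·0.2300 + 0.4100·12.50) / 4.220 = 6.001/4.220 = 1.422 mg/L; combined flow 4.220 m³/s.
Travel time t = 23·1000 / 0.91 = 25270 s = 7.021 h.
Half-life 0.55 d → k = ln 2 / 0.55 = 1.260 d⁻¹.
Decay over the reach: 1.422·exp(−kt) = 1.422·0.6917 = 0.9836 mg/L.
Second outfall: C = (4.220·0.9836 + 0.3300·11.00)/4.550 = 1.710 mg/L.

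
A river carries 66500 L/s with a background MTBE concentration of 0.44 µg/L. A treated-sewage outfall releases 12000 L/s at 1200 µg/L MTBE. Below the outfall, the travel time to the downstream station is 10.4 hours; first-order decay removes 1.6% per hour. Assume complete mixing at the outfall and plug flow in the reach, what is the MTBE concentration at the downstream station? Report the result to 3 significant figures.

After mixing, C = (66500·0.4400 + 12000·1200) / 78500 = 14430000/78500 = 183.8 µg/L.
1.6%/h lost → k = −ln(1 − 0.016) = 0.01613 h⁻¹.
Decay over the reach: 183.8·exp(−kt) = 183.8·0.8456 = 155.4 µg/L.

155 µg/L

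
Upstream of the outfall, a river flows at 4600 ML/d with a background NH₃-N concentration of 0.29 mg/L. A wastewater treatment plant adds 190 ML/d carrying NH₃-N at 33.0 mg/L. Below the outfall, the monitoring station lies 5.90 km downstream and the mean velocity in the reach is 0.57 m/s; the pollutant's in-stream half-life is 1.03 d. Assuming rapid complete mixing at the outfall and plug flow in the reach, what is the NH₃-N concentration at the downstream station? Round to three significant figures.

1.46 mg/L

Flow-weighted average: C = (4600·0.2900 + 190.0·33.00) / 4790 = 7604/4790 = 1.587 mg/L.
Travel time t = 5.90·1000 / 0.57 = 10350 s = 2.875 h.
Half-life 1.03 d → k = ln 2 / 1.03 = 0.6730 d⁻¹.
First-order decay: C = 1.587·exp(−k·t) = 1.587·0.9225 = 1.465 mg/L.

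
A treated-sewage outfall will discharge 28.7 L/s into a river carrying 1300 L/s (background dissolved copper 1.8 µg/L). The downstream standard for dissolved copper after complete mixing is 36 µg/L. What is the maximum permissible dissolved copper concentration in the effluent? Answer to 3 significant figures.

1590 µg/L

At the limit, (Qr·Cr + Qe·Cₑ)/(Qr + Qe) = 36:
Cₑ = (1329·36 − 1300·1.800) / 28.70 = 1585 µg/L.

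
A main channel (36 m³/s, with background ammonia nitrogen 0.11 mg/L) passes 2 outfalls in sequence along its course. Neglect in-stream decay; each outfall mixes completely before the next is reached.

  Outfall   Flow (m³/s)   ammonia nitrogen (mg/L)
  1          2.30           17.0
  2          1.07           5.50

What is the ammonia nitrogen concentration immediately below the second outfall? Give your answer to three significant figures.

After outfall 1: Q = 36.00 + 2.300 = 38.30 m³/s; C = (36.00·0.1100 + 2.300·17.00)/38.30 = 1.124 mg/L.
After outfall 2: Q = 38.30 + 1.070 = 39.37 m³/s; C = (38.30·1.124 + 1.070·5.500)/39.37 = 1.243 mg/L.

1.24 mg/L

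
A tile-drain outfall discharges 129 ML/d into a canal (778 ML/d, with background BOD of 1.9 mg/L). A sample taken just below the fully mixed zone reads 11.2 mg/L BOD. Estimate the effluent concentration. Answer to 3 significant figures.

Mass balance: 778.0·1.900 + 129.0·Cₑ = 907.0·11.20
→ Cₑ = (907.0·11.20 − 778.0·1.900) / 129.0 = 67.29 mg/L.

67.3 mg/L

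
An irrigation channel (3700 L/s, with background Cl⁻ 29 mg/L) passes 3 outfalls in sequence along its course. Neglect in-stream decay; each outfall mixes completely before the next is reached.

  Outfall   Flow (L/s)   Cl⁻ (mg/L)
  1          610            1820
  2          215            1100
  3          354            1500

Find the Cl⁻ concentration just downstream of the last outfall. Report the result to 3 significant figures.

407 mg/L

Below outfall 1: Q → 4310 L/s, C = (3700·29.00 + 610.0·1820)/4310 = 282.5 mg/L.
Below outfall 2: Q → 4525 L/s, C = (4310·282.5 + 215.0·1100)/4525 = 321.3 mg/L.
Below outfall 3: Q → 4879 L/s, C = (4525·321.3 + 354.0·1500)/4879 = 406.8 mg/L.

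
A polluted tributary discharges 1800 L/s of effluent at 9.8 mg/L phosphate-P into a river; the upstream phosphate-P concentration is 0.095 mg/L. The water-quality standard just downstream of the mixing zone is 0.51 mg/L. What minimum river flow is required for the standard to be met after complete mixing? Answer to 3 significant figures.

Set C_mix = 0.51: (Q·0.09500 + 1800·9.800) / (Q + 1800) = 0.51
→ Q = 1800·(9.800 − 0.51)/(0.51 − 0.09500) = 40290 L/s.

40300 L/s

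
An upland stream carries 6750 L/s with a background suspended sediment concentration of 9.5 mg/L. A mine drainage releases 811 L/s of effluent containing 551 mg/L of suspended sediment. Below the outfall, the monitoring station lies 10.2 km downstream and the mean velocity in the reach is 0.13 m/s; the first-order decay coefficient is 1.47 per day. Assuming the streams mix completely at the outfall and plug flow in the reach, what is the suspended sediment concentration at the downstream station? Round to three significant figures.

Flow-weighted average: C = (6750·9.500 + 811.0·551.0) / 7561 = 511000/7561 = 67.58 mg/L.
Travel time t = 10.2·1000 / 0.13 = 78460 s = 21.79 h.
Decay over the reach: 67.58·exp(−kt) = 67.58·0.2632 = 17.79 mg/L.

17.8 mg/L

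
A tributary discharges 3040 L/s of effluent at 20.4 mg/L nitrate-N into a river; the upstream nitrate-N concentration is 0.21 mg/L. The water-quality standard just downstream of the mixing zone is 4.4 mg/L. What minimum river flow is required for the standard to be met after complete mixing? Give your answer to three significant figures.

11600 L/s

Set C_mix = 4.4: (Q·0.2100 + 3040·20.40) / (Q + 3040) = 4.4
→ Q = 3040·(20.40 − 4.4)/(4.4 − 0.2100) = 11610 L/s.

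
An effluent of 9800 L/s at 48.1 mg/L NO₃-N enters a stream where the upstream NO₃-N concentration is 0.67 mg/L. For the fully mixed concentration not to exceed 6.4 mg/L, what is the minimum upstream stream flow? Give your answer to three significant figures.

71300 L/s

Set C_mix = 6.4: (Q·0.6700 + 9800·48.10) / (Q + 9800) = 6.4
→ Q = 9800·(48.10 − 6.4)/(6.4 − 0.6700) = 71320 L/s.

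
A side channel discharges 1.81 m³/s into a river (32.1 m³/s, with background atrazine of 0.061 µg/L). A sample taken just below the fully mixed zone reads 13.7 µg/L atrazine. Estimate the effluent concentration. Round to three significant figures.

256 µg/L

Mass balance: 32.10·0.06100 + 1.810·Cₑ = 33.91·13.70
→ Cₑ = (33.91·13.70 − 32.10·0.06100) / 1.810 = 255.6 µg/L.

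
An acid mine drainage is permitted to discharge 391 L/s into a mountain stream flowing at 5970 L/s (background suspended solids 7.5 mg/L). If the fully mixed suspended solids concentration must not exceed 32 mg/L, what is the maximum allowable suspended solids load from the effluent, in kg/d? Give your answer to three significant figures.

Mass balance at the limit: 5970·7.500 + 391.0·Cₑ = 6361·32 → Cₑ = 406.1 mg/L.
391.0 L/s = 0.3910 m³/s. Load = 0.3910 m³/s × 406.1 g/m³ × 86 400 s/d = 13720 kg/d.

13700 kg/d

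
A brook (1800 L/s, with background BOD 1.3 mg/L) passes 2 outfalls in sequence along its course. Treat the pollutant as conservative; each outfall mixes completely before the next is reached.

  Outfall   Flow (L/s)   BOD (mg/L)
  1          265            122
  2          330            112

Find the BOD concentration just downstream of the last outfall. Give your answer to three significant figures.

Below outfall 1: Q → 2065 L/s, C = (1800·1.300 + 265.0·122.0)/2065 = 16.79 mg/L.
Below outfall 2: Q → 2395 L/s, C = (2065·16.79 + 330.0·112.0)/2395 = 29.91 mg/L.

29.9 mg/L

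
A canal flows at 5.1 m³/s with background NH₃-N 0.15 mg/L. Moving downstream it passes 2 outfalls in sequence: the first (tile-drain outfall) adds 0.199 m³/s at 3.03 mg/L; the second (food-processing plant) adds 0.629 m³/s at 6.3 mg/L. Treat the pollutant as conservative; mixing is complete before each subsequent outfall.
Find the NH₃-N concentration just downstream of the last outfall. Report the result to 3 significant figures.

0.899 mg/L

Below outfall 1: Q → 5.299 m³/s, C = (5.100·0.1500 + 0.1990·3.030)/5.299 = 0.2582 mg/L.
Below outfall 2: Q → 5.928 m³/s, C = (5.299·0.2582 + 0.6290·6.300)/5.928 = 0.8992 mg/L.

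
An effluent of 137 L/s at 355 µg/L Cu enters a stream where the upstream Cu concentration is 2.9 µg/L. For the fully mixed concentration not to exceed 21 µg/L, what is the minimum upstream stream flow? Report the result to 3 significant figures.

Set C_mix = 21: (Q·2.900 + 137.0·355.0) / (Q + 137.0) = 21
→ Q = 137.0·(355.0 − 21)/(21 − 2.900) = 2528 L/s.

2530 L/s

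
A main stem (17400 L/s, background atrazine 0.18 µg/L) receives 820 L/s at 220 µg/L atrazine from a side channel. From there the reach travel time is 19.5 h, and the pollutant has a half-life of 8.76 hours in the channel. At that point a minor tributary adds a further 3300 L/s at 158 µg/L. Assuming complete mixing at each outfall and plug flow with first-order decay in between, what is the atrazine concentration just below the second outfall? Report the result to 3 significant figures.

Flow-weighted average: C = (17400·0.1800 + 820.0·220.0) / 18220 = 183500/18220 = 10.07 µg/L; combined flow 18220 L/s.
Half-life 8.76 h → k = ln 2 / 8.76 = 0.07913 h⁻¹ = 1.899 d⁻¹.
After decay, C = 10.07 × e^(−kt) = 10.07 × 0.2137 = 2.153 µg/L.
At the second outfall, C = (18220·2.153 + 3300·158.0) / (18220 + 3300) = 26.05 µg/L.

26.1 µg/L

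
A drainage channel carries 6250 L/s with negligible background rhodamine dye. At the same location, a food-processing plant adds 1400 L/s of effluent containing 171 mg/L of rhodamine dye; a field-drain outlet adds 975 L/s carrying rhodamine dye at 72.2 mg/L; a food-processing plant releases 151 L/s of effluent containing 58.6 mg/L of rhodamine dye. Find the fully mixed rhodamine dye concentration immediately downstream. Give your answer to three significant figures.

36.3 mg/L

Mass balance: C = (6250·0 + 1400·171.0 + 975.0·72.20 + 151.0·58.60) / 8776 = 318600/8776 = 36.31 mg/L.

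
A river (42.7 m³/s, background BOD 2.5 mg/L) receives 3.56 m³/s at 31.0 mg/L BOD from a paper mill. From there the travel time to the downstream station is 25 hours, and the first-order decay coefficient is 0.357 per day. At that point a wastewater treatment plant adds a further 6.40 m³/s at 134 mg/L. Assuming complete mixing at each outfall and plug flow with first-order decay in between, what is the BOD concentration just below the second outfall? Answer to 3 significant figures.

Mass balance: C = (42.70·2.500 + 3.560·31.00) / 46.26 = 217.1/46.26 = 4.693 mg/L; combined flow 46.26 m³/s.
After decay, C = 4.693 × e^(−kt) = 4.693 × 0.6894 = 3.236 mg/L.
Second outfall: C = (46.26·3.236 + 6.400·134.0)/52.66 = 19.13 mg/L.

19.1 mg/L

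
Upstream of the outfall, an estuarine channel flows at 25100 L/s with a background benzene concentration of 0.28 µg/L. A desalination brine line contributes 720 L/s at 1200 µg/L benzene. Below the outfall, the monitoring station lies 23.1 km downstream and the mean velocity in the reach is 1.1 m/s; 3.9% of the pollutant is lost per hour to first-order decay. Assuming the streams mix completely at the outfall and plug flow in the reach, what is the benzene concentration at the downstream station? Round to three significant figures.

Flow-weighted average: C = (25100·0.2800 + 720.0·1200) / 25820 = 871000/25820 = 33.73 µg/L.
Travel time t = 23.1·1000 / 1.1 = 21000 s = 5.833 h.
3.9%/h lost → k = −ln(1 − 0.039) = 0.03978 h⁻¹.
Applying C = C₀e^(−kt): 33.73 × 0.7929 = 26.75 µg/L.

26.7 µg/L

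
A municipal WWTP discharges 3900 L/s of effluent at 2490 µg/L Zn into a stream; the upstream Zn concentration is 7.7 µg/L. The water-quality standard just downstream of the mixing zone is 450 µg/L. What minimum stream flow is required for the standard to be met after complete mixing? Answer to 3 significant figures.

18000 L/s

Set C_mix = 450: (Q·7.700 + 3900·2490) / (Q + 3900) = 450
→ Q = 3900·(2490 − 450)/(450 − 7.700) = 17990 L/s.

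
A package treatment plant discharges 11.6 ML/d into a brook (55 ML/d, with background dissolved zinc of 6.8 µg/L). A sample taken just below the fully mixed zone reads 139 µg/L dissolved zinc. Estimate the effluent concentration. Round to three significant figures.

Mass balance: 55.00·6.800 + 11.60·Cₑ = 66.60·139.0
→ Cₑ = (66.60·139.0 − 55.00·6.800) / 11.60 = 765.8 µg/L.

766 µg/L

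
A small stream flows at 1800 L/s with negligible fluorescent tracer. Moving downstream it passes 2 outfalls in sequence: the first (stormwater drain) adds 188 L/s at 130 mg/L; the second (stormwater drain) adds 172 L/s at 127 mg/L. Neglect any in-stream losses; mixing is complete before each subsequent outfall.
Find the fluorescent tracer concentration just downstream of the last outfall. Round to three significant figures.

21.4 mg/L

Outfall 1: combined Q = 1988 L/s; C = (1800·0 + 188.0·130.0)/1988 = 12.29 mg/L.
Outfall 2: combined Q = 2160 L/s; C = (1988·12.29 + 172.0·127.0)/2160 = 21.43 mg/L.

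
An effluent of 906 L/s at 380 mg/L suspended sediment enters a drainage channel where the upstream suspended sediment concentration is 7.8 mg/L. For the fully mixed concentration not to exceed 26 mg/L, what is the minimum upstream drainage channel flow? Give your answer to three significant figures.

Set C_mix = 26: (Q·7.800 + 906.0·380.0) / (Q + 906.0) = 26
→ Q = 906.0·(380.0 − 26)/(26 − 7.800) = 17620 L/s.

17600 L/s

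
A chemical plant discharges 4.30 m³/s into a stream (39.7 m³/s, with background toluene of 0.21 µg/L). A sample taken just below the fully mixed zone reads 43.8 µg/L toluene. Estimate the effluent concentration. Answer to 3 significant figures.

446 µg/L

Mass balance: 39.70·0.2100 + 4.300·Cₑ = 44.00·43.80
→ Cₑ = (44.00·43.80 − 39.70·0.2100) / 4.300 = 446.2 µg/L.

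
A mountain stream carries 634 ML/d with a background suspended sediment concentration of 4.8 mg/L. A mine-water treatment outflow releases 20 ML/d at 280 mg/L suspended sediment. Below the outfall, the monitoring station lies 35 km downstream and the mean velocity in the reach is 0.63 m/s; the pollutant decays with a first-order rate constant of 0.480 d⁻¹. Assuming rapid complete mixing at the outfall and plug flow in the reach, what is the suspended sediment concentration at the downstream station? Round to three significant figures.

9.71 mg/L

After mixing, C = (634.0·4.800 + 20.00·280.0) / 654.0 = 8643/654.0 = 13.22 mg/L.
Travel time t = 35·1000 / 0.63 = 55560 s = 15.43 h.
First-order decay: C = 13.22·exp(−k·t) = 13.22·0.7344 = 9.706 mg/L.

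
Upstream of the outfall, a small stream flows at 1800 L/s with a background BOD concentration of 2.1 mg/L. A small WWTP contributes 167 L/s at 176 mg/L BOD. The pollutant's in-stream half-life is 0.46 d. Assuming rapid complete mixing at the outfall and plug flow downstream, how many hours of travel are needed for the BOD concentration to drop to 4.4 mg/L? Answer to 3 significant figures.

Mixed concentration C = ΣQC/ΣQ = (1800·2.100 + 167.0·176.0) / 1967 = 33170/1967 = 16.86 mg/L.
Half-life 0.46 d → k = ln 2 / 0.46 = 1.507 d⁻¹.
16.86·exp(−k·t) = 4.4 → t = ln(16.86/4.4)/k = 77040 s = 21.40 h.

21.4 h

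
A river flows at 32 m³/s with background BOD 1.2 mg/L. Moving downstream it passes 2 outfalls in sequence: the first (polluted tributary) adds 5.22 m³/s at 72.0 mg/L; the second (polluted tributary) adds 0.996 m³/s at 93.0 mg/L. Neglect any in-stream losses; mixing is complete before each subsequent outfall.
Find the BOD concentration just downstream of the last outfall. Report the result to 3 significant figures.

Below outfall 1: Q → 37.22 m³/s, C = (32.00·1.200 + 5.220·72.00)/37.22 = 11.13 mg/L.
Below outfall 2: Q → 38.22 m³/s, C = (37.22·11.13 + 0.9960·93.00)/38.22 = 13.26 mg/L.

13.3 mg/L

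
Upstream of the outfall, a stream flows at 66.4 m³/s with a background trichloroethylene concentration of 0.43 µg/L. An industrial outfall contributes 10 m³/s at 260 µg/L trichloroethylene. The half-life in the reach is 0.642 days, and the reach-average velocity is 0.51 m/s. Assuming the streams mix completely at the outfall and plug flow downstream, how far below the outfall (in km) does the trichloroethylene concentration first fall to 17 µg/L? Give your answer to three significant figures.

Mixed concentration C = ΣQC/ΣQ = (66.40·0.4300 + 10.00·260.0) / 76.40 = 2629/76.40 = 34.41 µg/L.
Half-life 0.642 d → k = ln 2 / 0.642 = 1.080 d⁻¹.
Set 34.41·exp(−k·t) = 17 → t = ln(34.41/17)/k = 56420 s = 15.67 h.
Distance = v·t = 0.51·56420 = 28770 m = 28.77 km.

28.8 km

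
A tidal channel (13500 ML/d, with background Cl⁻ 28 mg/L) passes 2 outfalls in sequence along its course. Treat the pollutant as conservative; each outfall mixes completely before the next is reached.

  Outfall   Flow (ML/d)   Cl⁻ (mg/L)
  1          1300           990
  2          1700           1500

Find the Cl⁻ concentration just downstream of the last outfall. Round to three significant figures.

After outfall 1: Q = 13500 + 1300 = 14800 ML/d; C = (13500·28.00 + 1300·990.0)/14800 = 112.5 mg/L.
After outfall 2: Q = 14800 + 1700 = 16500 ML/d; C = (14800·112.5 + 1700·1500)/16500 = 255.5 mg/L.

255 mg/L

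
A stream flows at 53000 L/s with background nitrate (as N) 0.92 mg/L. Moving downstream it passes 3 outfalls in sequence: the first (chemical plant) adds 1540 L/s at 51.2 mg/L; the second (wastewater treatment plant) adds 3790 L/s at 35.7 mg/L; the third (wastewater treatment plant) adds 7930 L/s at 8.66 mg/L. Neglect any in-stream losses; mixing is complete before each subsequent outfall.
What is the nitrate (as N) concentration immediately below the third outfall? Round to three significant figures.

5.00 mg/L

Below outfall 1: Q → 54540 L/s, C = (53000·0.9200 + 1540·51.20)/54540 = 2.340 mg/L.
Below outfall 2: Q → 58330 L/s, C = (54540·2.340 + 3790·35.70)/58330 = 4.507 mg/L.
Below outfall 3: Q → 66260 L/s, C = (58330·4.507 + 7930·8.660)/66260 = 5.004 mg/L.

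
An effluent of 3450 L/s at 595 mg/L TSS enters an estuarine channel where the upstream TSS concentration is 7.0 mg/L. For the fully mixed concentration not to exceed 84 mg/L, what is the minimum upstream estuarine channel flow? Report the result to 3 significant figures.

22900 L/s

Set C_mix = 84: (Q·7.000 + 3450·595.0) / (Q + 3450) = 84
→ Q = 3450·(595.0 − 84)/(84 − 7.000) = 22900 L/s.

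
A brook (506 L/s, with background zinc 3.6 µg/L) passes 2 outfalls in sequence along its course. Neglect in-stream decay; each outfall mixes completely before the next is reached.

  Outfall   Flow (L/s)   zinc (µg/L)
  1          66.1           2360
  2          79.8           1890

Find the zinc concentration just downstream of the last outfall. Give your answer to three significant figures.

473 µg/L

After outfall 1: Q = 506.0 + 66.10 = 572.1 L/s; C = (506.0·3.600 + 66.10·2360)/572.1 = 275.9 µg/L.
After outfall 2: Q = 572.1 + 79.80 = 651.9 L/s; C = (572.1·275.9 + 79.80·1890)/651.9 = 473.4 µg/L.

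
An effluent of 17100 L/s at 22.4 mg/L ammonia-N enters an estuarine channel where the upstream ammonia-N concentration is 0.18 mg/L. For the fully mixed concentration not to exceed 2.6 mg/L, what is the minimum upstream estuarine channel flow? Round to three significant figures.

Set C_mix = 2.6: (Q·0.1800 + 17100·22.40) / (Q + 17100) = 2.6
→ Q = 17100·(22.40 − 2.6)/(2.6 − 0.1800) = 139900 L/s.

140000 L/s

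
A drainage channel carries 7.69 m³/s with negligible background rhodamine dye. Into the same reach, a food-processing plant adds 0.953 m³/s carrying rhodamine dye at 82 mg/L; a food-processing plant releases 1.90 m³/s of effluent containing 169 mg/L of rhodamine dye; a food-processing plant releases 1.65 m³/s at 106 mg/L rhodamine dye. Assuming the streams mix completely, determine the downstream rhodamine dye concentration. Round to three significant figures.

47.1 mg/L

Mixed concentration C = ΣQC/ΣQ = (7.690·0 + 0.9530·82.00 + 1.900·169.0 + 1.650·106.0) / 12.19 = 574.1/12.19 = 47.09 mg/L.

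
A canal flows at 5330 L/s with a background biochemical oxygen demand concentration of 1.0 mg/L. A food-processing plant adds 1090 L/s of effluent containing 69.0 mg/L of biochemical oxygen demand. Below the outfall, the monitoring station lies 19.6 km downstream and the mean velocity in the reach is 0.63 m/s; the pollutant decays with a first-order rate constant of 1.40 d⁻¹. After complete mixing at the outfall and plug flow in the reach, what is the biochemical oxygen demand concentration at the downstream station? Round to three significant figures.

7.58 mg/L

Flow-weighted average: C = (5330·1.000 + 1090·69.00) / 6420 = 80540/6420 = 12.55 mg/L.
Travel time t = 19.6·1000 / 0.63 = 31110 s = 8.642 h.
Decay over the reach: 12.55·exp(−kt) = 12.55·0.6040 = 7.578 mg/L.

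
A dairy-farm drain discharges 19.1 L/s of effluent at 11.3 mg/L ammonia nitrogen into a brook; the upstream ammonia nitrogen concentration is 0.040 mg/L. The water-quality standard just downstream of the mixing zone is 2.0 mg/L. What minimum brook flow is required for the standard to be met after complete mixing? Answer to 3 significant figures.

Set C_mix = 2.0: (Q·0.04000 + 19.10·11.30) / (Q + 19.10) = 2.0
→ Q = 19.10·(11.30 − 2.0)/(2.0 − 0.04000) = 90.63 L/s.

90.6 L/s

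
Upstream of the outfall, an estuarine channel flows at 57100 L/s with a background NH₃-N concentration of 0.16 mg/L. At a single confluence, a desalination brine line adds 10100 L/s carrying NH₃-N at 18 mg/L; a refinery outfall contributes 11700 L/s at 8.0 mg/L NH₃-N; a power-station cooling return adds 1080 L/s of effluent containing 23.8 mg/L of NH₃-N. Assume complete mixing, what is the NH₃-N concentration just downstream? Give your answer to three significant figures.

3.88 mg/L

Mass balance: C = (57100·0.1600 + 10100·18.00 + 11700·8.000 + 1080·23.80) / 79980 = 310200/79980 = 3.879 mg/L.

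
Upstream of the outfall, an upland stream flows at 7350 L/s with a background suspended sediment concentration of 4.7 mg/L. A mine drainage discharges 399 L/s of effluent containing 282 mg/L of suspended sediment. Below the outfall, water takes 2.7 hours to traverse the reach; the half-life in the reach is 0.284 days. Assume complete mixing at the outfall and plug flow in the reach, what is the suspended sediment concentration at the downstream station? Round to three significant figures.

14.4 mg/L

Flow-weighted average: C = (7350·4.700 + 399.0·282.0) / 7749 = 147100/7749 = 18.98 mg/L.
Half-life 0.284 d → k = ln 2 / 0.284 = 2.441 d⁻¹.
First-order decay: C = 18.98·exp(−k·t) = 18.98·0.7599 = 14.42 mg/L.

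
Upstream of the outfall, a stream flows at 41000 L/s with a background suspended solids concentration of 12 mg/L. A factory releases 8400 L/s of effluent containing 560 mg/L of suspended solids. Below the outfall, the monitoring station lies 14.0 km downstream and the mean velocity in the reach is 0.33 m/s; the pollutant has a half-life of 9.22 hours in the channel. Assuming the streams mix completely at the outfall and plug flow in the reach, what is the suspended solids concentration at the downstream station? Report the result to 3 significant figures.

Flow-weighted average: C = (41000·12.00 + 8400·560.0) / 49400 = 5196000/49400 = 105.2 mg/L.
Travel time t = 14.0·1000 / 0.33 = 42420 s = 11.78 h.
Half-life 9.22 h → k = ln 2 / 9.22 = 0.07518 h⁻¹ = 1.804 d⁻¹.
Applying C = C₀e^(−kt): 105.2 × 0.4123 = 43.37 mg/L.

43.4 mg/L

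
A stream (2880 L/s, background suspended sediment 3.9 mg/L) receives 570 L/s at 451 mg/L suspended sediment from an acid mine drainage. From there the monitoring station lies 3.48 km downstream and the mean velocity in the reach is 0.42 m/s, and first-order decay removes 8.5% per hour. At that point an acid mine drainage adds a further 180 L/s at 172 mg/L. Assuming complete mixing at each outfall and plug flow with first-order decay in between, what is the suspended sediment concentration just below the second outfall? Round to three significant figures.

Mixed concentration C = ΣQC/ΣQ = (2880·3.900 + 570.0·451.0) / 3450 = 268300/3450 = 77.77 mg/L; combined flow 3450 L/s.
Travel time t = 3.48·1000 / 0.42 = 8286 s = 2.302 h.
8.5%/h lost → k = −ln(1 − 0.085) = 0.08883 h⁻¹.
After decay, C = 77.77 × e^(−kt) = 77.77 × 0.8151 = 63.39 mg/L.
Second outfall: C = (3450·63.39 + 180.0·172.0)/3630 = 68.77 mg/L.

68.8 mg/L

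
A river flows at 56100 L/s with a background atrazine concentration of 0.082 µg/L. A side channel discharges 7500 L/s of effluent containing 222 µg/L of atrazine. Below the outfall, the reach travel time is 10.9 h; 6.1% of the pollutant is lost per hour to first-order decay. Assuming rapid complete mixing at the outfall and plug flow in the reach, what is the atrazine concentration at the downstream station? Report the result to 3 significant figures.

13.2 µg/L

After mixing, C = (56100·0.08200 + 7500·222.0) / 63600 = 1670000/63600 = 26.25 µg/L.
6.1%/h lost → k = −ln(1 − 0.061) = 0.06294 h⁻¹.
Applying C = C₀e^(−kt): 26.25 × 0.5036 = 13.22 µg/L.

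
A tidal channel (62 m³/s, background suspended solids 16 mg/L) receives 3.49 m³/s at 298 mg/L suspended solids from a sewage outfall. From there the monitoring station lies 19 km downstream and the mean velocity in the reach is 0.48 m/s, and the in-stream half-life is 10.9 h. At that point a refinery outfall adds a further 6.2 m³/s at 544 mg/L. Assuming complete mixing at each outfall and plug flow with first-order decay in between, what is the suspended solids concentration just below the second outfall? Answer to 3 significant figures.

61.1 mg/L

Mixed concentration C = ΣQC/ΣQ = (62.00·16.00 + 3.490·298.0) / 65.49 = 2032/65.49 = 31.03 mg/L; combined flow 65.49 m³/s.
Travel time t = 19·1000 / 0.48 = 39580 s = 11.00 h.
Half-life 10.9 h → k = ln 2 / 10.9 = 0.06359 h⁻¹ = 1.526 d⁻¹.
Decay over the reach: 31.03·exp(−kt) = 31.03·0.4970 = 15.42 mg/L.
At the second outfall, C = (65.49·15.42 + 6.200·544.0) / (65.49 + 6.200) = 61.13 mg/L.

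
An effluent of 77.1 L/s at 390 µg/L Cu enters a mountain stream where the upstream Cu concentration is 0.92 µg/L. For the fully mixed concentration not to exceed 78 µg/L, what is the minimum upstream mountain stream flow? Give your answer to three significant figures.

312 L/s

Set C_mix = 78: (Q·0.9200 + 77.10·390.0) / (Q + 77.10) = 78
→ Q = 77.10·(390.0 − 78)/(78 − 0.9200) = 312.1 L/s.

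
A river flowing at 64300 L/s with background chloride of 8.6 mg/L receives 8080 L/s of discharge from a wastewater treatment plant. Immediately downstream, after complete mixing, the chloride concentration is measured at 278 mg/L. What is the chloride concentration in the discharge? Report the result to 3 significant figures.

Mass balance: 64300·8.600 + 8080·Cₑ = 72380·278.0
→ Cₑ = (72380·278.0 − 64300·8.600) / 8080 = 2422 mg/L.

2420 mg/L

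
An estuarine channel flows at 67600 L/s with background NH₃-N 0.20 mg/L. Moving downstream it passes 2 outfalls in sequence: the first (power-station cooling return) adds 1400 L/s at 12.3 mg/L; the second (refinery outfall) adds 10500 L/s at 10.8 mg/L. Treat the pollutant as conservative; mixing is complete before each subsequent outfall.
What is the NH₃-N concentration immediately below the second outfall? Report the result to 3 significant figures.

1.81 mg/L

Outfall 1: combined Q = 69000 L/s; C = (67600·0.2000 + 1400·12.30)/69000 = 0.4455 mg/L.
Outfall 2: combined Q = 79500 L/s; C = (69000·0.4455 + 10500·10.80)/79500 = 1.813 mg/L.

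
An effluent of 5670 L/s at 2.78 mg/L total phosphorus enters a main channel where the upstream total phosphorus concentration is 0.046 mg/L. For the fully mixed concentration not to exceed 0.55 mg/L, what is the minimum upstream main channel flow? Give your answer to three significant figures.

25100 L/s

Set C_mix = 0.55: (Q·0.04600 + 5670·2.780) / (Q + 5670) = 0.55
→ Q = 5670·(2.780 − 0.55)/(0.55 − 0.04600) = 25090 L/s.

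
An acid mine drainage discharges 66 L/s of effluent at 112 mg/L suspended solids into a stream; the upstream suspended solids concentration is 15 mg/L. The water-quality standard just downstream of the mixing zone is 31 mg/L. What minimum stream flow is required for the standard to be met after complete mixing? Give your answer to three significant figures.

334 L/s

Set C_mix = 31: (Q·15.00 + 66.00·112.0) / (Q + 66.00) = 31
→ Q = 66.00·(112.0 − 31)/(31 − 15.00) = 334.1 L/s.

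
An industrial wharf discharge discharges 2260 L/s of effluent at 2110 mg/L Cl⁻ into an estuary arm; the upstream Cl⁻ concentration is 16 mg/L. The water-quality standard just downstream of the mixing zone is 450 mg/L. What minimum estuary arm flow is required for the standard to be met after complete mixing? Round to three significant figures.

8640 L/s

Set C_mix = 450: (Q·16.00 + 2260·2110) / (Q + 2260) = 450
→ Q = 2260·(2110 − 450)/(450 − 16.00) = 8644 L/s.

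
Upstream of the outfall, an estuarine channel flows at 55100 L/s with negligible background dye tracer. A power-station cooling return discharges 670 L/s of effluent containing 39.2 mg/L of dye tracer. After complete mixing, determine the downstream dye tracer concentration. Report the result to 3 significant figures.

Mixed concentration C = ΣQC/ΣQ = (55100·0 + 670.0·39.20) / 55770 = 26260/55770 = 0.4709 mg/L.

0.471 mg/L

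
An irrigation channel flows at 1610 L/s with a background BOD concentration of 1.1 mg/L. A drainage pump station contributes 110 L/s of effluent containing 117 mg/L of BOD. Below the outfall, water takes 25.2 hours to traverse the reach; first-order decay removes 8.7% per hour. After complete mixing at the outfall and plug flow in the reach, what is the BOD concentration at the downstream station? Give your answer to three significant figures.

Flow-weighted average: C = (1610·1.100 + 110.0·117.0) / 1720 = 14640/1720 = 8.512 mg/L.
8.7%/h lost → k = −ln(1 − 0.087) = 0.09102 h⁻¹.
Decay over the reach: 8.512·exp(−kt) = 8.512·0.1009 = 0.8588 mg/L.

0.859 mg/L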